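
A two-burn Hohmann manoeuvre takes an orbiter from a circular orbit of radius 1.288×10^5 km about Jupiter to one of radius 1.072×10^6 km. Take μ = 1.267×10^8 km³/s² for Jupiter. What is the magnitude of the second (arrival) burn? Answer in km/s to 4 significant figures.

The Hohmann ellipse has a_t = (r₁ + r₂)/2 = 6.004×10^5 km.
On the circular orbit at r = 1.072×10^6 km, v_c = √(μ/r) = 10.8715 km/s.
Vis-viva on the transfer ellipse at r = 1.072×10^6 km gives v_t = √[μ(2/r − 1/a_t)] = 5.03534 km/s.
Δv₂ = |v_t − v_c| = |5.03534 − 10.8715| = 5.836 km/s.

Δv₂ = 5.836 km/s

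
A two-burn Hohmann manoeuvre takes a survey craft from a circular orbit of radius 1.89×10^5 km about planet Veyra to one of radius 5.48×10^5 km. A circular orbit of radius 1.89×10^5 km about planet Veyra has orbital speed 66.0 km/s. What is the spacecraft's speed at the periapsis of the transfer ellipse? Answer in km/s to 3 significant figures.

From the circular-orbit relation v² = μ/r at r = 1.89×10^5 km: μ = v²r = (66.0)² × 1.89×10^5 = 8.23284×10^8 km³/s².
Semi-major axis of the transfer orbit: a_t = (1.890×10^5 + 5.480×10^5)/2 = 3.685×10^5 km.
The periapsis of the transfer ellipse is at r = 1.890×10^5 km.
From the vis-viva equation, v = √[μ(2/r − 1/a_t)] = 80.49 km/s.

v = 80.5 km/s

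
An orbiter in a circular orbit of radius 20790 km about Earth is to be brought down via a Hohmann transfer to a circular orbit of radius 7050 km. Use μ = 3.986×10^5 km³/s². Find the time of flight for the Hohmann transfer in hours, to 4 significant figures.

The Hohmann ellipse has a_t = (r₁ + r₂)/2 = 13920 km.
Half the transfer-orbit period gives t = π√(a_t³/μ) = 8172 s.
Converting: 8172 s ÷ 3600 s/hour = 2.270 hours.

t = 2.270 hours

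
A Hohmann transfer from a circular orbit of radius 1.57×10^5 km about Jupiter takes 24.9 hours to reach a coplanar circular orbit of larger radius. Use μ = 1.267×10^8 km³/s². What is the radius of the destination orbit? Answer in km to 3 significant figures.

r₂ = 7.81×10^5 km

Transfer time t = 24.9 hours = 89640 s, and t = π√(a_t³/μ).
So a_t = (μ t²/π²)^(1/3) = (1.267×10^8 × (89640)² / π²)^(1/3) = 4.6899×10^5 km.
Since a_t = (r₁ + r₂)/2, r₂ = 2a_t − r₁ = 2×4.6899×10^5 − 1.570×10^5 = 7.8098×10^5 km.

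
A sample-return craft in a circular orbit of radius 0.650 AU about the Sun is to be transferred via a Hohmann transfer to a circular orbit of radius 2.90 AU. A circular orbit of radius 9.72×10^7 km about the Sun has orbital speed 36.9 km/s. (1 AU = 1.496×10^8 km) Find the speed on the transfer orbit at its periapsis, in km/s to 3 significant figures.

From the circular-orbit relation v² = μ/r at r = 9.72×10^7 km: μ = v²r = (36.9)² × 9.72×10^7 = 1.32348×10^11 km³/s².
In km: r₁ = 0.650 × 1.496×10^8 = 9.724×10^7 km; r₂ = 2.90 × 1.496×10^8 = 4.3384×10^8 km.
Transfer-ellipse semi-major axis a_t = (r₁ + r₂)/2 = (9.724×10^7 + 4.3384×10^8)/2 = 2.6554×10^8 km.
At periapsis, r = 9.724×10^7 km.
Vis-viva: v = √[μ(2/r − 1/a_t)] = √[1.32348×10^11 × (2/9.724×10^7 − 1/2.6554×10^8)] = 47.16 km/s.

v = 47.2 km/s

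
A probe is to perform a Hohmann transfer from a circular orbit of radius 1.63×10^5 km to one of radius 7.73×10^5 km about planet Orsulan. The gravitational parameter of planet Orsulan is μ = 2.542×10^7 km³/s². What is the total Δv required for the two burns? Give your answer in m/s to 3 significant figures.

Δv = 5910 m/s

Semi-major axis of the transfer orbit: a_t = (1.630×10^5 + 7.730×10^5)/2 = 4.680×10^5 km.
At r₁ the circular-orbit speed is v₁ = √(μ/r₁) = 12.48803 km/s.
Transfer-orbit speed at r₁ (vis-viva equation): v_p = √[μ(2/r₁ − 1/a_t)] = 16.04947 km/s.
First burn Δv₁ = |v_p − v₁| = 3.5614 km/s.
Circular speed at r₂: v₂ = √(μ/r₂) = 5.7345 km/s.
Transfer-orbit speed at r₂: v_a = √[μ(2/r₂ − 1/a_t)] = 3.3843 km/s.
Second burn Δv₂ = |v₂ − v_a| = 2.3502 km/s.
Total Δv = Δv₁ + Δv₂ = 5.912 km/s.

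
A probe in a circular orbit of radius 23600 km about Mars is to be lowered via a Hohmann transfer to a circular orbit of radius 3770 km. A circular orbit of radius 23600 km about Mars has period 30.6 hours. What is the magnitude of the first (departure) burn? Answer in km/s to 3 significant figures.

Δv₁ = 0.640 km/s

From Kepler's third law T² = 4π²r³/μ at r = 23600 km, T = 30.6 hours = 30.6 × 3600 s = 1.1016×10^5 s: μ = 4π²r³/T² = 42761.0 km³/s².
Transfer-ellipse semi-major axis a_t = (r₁ + r₂)/2 = (23600 + 3770)/2 = 13685 km.
On the circular orbit at r = 23600 km, v_c = √(μ/r) = 1.3461 km/s.
Vis-viva on the transfer ellipse at r = 23600 km gives v_t = √[μ(2/r − 1/a_t)] = 0.70651 km/s.
Δv₁ = |v_t − v_c| = |0.70651 − 1.3461| = 0.6396 km/s.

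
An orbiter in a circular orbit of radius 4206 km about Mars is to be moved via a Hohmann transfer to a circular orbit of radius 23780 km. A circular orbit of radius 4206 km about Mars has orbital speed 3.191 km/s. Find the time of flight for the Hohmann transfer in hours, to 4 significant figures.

From the circular-orbit relation v² = μ/r at r = 4206 km: μ = v²r = (3.191)² × 4206 = 42827.5 km³/s².
Semi-major axis of the transfer orbit: a_t = (4206 + 23780)/2 = 13993 km.
By Kepler's third law the transfer-orbit period is T = 2π√(a_t³/μ), so t = T/2 = 25128 s.
Converting: 25128 s ÷ 3600 s/hour = 6.980 hours.

t = 6.980 hours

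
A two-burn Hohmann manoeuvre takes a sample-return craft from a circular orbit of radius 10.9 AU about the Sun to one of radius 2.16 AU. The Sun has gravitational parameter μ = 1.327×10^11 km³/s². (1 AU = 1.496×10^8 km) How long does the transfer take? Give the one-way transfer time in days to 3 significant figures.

In km: r₁ = 10.9 × 1.496×10^8 = 1.63064×10^9 km; r₂ = 2.16 × 1.496×10^8 = 3.23136×10^8 km.
The Hohmann ellipse has a_t = (r₁ + r₂)/2 = 9.76888×10^8 km.
Transfer time t = π√(a_t³/μ) = π√((9.76888×10^8)³ / 1.327×10^11) = 2.633×10^8 s.
Converting: 2.633×10^8 s ÷ 86400 s/day = 3050 days.

t = 3050 days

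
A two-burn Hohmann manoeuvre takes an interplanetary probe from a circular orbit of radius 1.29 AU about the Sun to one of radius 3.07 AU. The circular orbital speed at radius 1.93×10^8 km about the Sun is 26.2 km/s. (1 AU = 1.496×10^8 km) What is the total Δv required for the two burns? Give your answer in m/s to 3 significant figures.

From the circular-orbit relation v² = μ/r at r = 1.93×10^8 km: μ = v²r = (26.2)² × 1.93×10^8 = 1.32483×10^11 km³/s².
In km: r₁ = 1.29 × 1.496×10^8 = 1.92984×10^8 km; r₂ = 3.07 × 1.496×10^8 = 4.59272×10^8 km.
The Hohmann ellipse has a_t = (r₁ + r₂)/2 = 3.26128×10^8 km.
At r₁ the circular-orbit speed is v₁ = √(μ/r₁) = 26.201 km/s.
Transfer-orbit speed at r₁ (vis-viva): v_p = √[μ(2/r₁ − 1/a_t)] = 31.093 km/s.
First burn Δv₁ = |v_p − v₁| = 4.892 km/s.
Circular speed at r₂: v₂ = √(μ/r₂) = 16.984 km/s.
Transfer-orbit speed at r₂: v_a = √[μ(2/r₂ − 1/a_t)] = 13.065 km/s.
Second burn Δv₂ = |v₂ − v_a| = 3.919 km/s.
Δv = Δv₁ + Δv₂ = 4.892 + 3.919 = 8.811 km/s.

Δv = 8810 m/s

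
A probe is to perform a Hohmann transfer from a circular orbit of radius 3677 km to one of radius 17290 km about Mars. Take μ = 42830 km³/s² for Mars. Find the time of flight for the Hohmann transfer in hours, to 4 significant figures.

t = 4.526 hours

Semi-major axis of the transfer orbit: a_t = (3677 + 17290)/2 = 10483.5 km.
Half the transfer-orbit period gives t = π√(a_t³/μ) = 16294 s.
Converting: 16294 s ÷ 3600 s/hour = 4.526 hours.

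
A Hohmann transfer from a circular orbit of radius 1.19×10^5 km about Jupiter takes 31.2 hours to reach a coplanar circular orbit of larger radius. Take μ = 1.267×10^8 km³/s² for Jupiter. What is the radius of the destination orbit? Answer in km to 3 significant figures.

Transfer time t = 31.2 hours = 1.1232×10^5 s, and t = π√(a_t³/μ).
So a_t = (μ t²/π²)^(1/3) = (1.267×10^8 × (1.1232×10^5)² / π²)^(1/3) = 5.4508×10^5 km.
Since a_t = (r₁ + r₂)/2, r₂ = 2a_t − r₁ = 2×5.4508×10^5 − 1.190×10^5 = 9.7116×10^5 km.

r₂ = 9.71×10^5 km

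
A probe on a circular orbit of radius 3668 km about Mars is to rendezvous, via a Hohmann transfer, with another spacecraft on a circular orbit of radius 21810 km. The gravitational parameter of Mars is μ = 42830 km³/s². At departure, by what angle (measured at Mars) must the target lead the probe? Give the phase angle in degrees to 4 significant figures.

φ = 99.65°

The Hohmann ellipse has a_t = (r₁ + r₂)/2 = 12739 km.
Transfer time t = π√(a_t³/μ) = 21826 s.
The target's mean motion on its circular orbit is ω₂ = √(μ/r₂³) = 6.4253×10^-5 rad/s.
Angle swept by the target during transfer: ω₂·t = 1.4024 rad = 80.35°.
The probe traverses 180° on the transfer ellipse, so the target must lead by 180° − 80.35° = 99.65°.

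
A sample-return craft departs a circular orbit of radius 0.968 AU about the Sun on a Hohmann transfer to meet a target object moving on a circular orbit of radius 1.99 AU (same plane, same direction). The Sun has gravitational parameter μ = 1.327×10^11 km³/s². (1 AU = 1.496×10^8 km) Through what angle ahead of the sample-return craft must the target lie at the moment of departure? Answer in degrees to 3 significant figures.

φ = 64.7°

In km: r₁ = 0.968 × 1.496×10^8 = 1.448128×10^8 km; r₂ = 1.99 × 1.496×10^8 = 2.97704×10^8 km.
Semi-major axis of the transfer orbit: a_t = (1.448128×10^8 + 2.97704×10^8)/2 = 2.212584×10^8 km.
The half-period of the transfer ellipse is t = π√(a_t³/μ) = 2.838×10^7 s.
Target angular speed ω₂ = √(μ/r₂³) = 7.092×10^-8 rad/s.
Angle swept by the target during transfer: ω₂·t = 2.013 rad = 115.3°.
Arrival is 180° from departure on the ellipse, so φ = 180° − 115.3° = 64.7°.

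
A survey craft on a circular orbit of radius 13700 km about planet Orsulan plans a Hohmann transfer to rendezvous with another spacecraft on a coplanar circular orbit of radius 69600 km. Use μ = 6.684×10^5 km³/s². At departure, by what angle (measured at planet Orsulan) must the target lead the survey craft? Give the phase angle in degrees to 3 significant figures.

φ = 96.7°

Transfer-ellipse semi-major axis a_t = (r₁ + r₂)/2 = (13700 + 69600)/2 = 41650 km.
The half-period of the transfer ellipse is t = π√(a_t³/μ) = 32660 s.
Target angular speed ω₂ = √(μ/r₂³) = 4.453×10^-5 rad/s.
Angle swept by the target during transfer: ω₂·t = 1.4543 rad = 83.33°.
The survey craft traverses 180° on the transfer ellipse, so the target must lead by 180° − 83.33° = 96.7°.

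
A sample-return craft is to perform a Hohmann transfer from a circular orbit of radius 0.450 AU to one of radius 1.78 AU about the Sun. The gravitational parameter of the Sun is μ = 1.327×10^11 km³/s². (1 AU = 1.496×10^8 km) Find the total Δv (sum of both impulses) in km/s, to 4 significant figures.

In km: r₁ = 0.450 × 1.496×10^8 = 6.732×10^7 km; r₂ = 1.78 × 1.496×10^8 = 2.66288×10^8 km.
Transfer-ellipse semi-major axis a_t = (r₁ + r₂)/2 = (6.732×10^7 + 2.66288×10^8)/2 = 1.66804×10^8 km.
At r₁ the circular-orbit speed is v₁ = √(μ/r₁) = 44.40 km/s.
Transfer-orbit speed at r₁ (v² = μ(2/r − 1/a)): v_p = √[μ(2/r₁ − 1/a_t)] = 56.10 km/s.
First burn Δv₁ = |v_p − v₁| = 11.70 km/s.
At r₂, v₂ = √(μ/r₂) = 22.3234 km/s.
Transfer-orbit speed at r₂: v_a = √[μ(2/r₂ − 1/a_t)] = 14.1817 km/s.
Second burn Δv₂ = |v₂ − v_a| = 8.142 km/s.
Δv = Δv₁ + Δv₂ = 11.70 + 8.142 = 19.84 km/s.

Δv = 19.84 km/s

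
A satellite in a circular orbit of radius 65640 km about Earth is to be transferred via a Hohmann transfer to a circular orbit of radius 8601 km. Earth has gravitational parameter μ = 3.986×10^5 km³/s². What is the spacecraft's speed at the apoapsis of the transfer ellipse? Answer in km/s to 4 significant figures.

Semi-major axis of the transfer orbit: a_t = (65640 + 8601)/2 = 37120.5 km.
At apoapsis, r = 65640 km.
Vis-viva: v = √[μ(2/r − 1/a_t)] = √[3.986×10^5 × (2/65640 − 1/37120.5)] = 1.186 km/s.

v = 1.186 km/s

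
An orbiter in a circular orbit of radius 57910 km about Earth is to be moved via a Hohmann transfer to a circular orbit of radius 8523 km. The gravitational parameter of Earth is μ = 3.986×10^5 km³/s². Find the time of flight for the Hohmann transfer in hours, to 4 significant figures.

t = 8.368 hours

Transfer-ellipse semi-major axis a_t = (r₁ + r₂)/2 = (57910 + 8523)/2 = 33216.5 km.
By Kepler's third law the transfer-orbit period is T = 2π√(a_t³/μ), so t = T/2 = 30124 s.
Converting: 30124 s ÷ 3600 s/hour = 8.368 hours.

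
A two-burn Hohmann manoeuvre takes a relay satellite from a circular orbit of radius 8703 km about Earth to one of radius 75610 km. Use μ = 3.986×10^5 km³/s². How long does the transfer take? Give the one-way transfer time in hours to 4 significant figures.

Semi-major axis of the transfer orbit: a_t = (8703 + 75610)/2 = 42156.5 km.
Half the transfer-orbit period gives t = π√(a_t³/μ) = 43070 s.
Converting: 43070 s ÷ 3600 s/hour = 11.96 hours.

t = 11.96 hours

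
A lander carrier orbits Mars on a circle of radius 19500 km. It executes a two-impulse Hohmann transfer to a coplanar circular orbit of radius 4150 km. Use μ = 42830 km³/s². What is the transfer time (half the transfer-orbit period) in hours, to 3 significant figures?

t = 5.42 hours

Semi-major axis of the transfer orbit: a_t = (19500 + 4150)/2 = 11825 km.
By Kepler's third law the transfer-orbit period is T = 2π√(a_t³/μ), so t = T/2 = 19520 s.
Converting: 19520 s ÷ 3600 s/hour = 5.42 hours.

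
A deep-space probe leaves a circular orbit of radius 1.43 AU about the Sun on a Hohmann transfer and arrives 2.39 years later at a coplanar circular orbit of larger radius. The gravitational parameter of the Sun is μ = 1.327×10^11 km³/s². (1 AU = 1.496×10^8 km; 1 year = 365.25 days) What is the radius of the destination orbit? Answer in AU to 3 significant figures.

r₂ = 4.24 AU

In km: r₁ = 1.43 × 1.496×10^8 = 2.13928×10^8 km.
Transfer time t = 2.39 years × 365.25 × 86400 s = 7.5422664×10^7 s, and t = π√(a_t³/μ).
So a_t = (μ t²/π²)^(1/3) = (1.327×10^11 × (7.5422664×10^7)² / π²)^(1/3) = 4.2448×10^8 km.
Since a_t = (r₁ + r₂)/2, r₂ = 2a_t − r₁ = 2×4.2448×10^8 − 2.13928×10^8 = 6.35032×10^8 km.
In AU: r₂ = 6.35032×10^8 / 1.496×10^8 = 4.24 AU.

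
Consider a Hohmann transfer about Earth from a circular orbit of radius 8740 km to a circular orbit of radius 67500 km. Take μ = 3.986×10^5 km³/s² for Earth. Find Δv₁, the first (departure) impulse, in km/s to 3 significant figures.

Transfer-ellipse semi-major axis a_t = (r₁ + r₂)/2 = (8740 + 67500)/2 = 38120 km.
On the circular orbit at r = 8740 km, v_c = √(μ/r) = 6.753 km/s.
Vis-viva on the transfer ellipse at r = 8740 km gives v_t = √[μ(2/r − 1/a_t)] = 8.986 km/s.
Δv₁ = |v_t − v_c| = |8.986 − 6.753| = 2.233 km/s.

Δv₁ = 2.23 km/s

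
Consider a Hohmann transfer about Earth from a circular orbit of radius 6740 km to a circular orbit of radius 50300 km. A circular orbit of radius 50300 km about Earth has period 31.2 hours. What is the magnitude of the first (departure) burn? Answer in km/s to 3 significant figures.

Δv₁ = 2.52 km/s

From Kepler's third law T² = 4π²r³/μ at r = 50300 km, T = 31.2 hours = 31.2 × 3600 s = 1.1232×10^5 s: μ = 4π²r³/T² = 3.98244×10^5 km³/s².
Transfer-ellipse semi-major axis a_t = (r₁ + r₂)/2 = (6740 + 50300)/2 = 28520 km.
On the circular orbit at r = 6740 km, v_c = √(μ/r) = 7.68679 km/s.
Vis-viva on the transfer ellipse at r = 6740 km gives v_t = √[μ(2/r − 1/a_t)] = 10.2083 km/s.
Δv₁ = |v_t − v_c| = |10.2083 − 7.68679| = 2.522 km/s.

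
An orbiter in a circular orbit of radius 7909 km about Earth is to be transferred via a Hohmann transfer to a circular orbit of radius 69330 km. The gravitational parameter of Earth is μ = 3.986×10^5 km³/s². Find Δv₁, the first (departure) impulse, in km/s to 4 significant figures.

Δv₁ = 2.413 km/s

The Hohmann ellipse has a_t = (r₁ + r₂)/2 = 38619.5 km.
Circular speed at r = 7909 km: v_c = √(μ/r) = 7.099 km/s.
Transfer-orbit speed at the same r (vis-viva, a = a_t): v_t = √[μ(2/r − 1/a_t)] = 9.512 km/s.
Δv₁ = |v_t − v_c| = |9.512 − 7.099| = 2.413 km/s.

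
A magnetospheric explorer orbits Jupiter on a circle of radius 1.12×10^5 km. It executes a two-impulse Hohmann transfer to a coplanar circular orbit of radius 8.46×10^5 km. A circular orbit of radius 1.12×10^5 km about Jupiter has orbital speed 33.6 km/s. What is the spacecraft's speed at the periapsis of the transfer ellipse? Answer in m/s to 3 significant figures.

From the circular-orbit relation v² = μ/r at r = 1.12×10^5 km: μ = v²r = (33.6)² × 1.12×10^5 = 1.26444×10^8 km³/s².
The Hohmann ellipse has a_t = (r₁ + r₂)/2 = 4.790×10^5 km.
The periapsis of the transfer ellipse is at r = 1.120×10^5 km.
Vis-viva: v = √[μ(2/r − 1/a_t)] = √[1.26444×10^8 × (2/1.120×10^5 − 1/4.790×10^5)] = 44.65 km/s.

v = 44700 m/s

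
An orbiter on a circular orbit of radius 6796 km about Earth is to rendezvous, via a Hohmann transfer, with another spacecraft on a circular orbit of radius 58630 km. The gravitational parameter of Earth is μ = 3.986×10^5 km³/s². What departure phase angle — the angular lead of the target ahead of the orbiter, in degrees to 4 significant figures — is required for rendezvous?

φ = 105.0°

Transfer-ellipse semi-major axis a_t = (r₁ + r₂)/2 = (6796 + 58630)/2 = 32713 km.
The half-period of the transfer ellipse is t = π√(a_t³/μ) = 29442 s.
Target angular speed ω₂ = √(μ/r₂³) = 4.4472×10^-5 rad/s.
Angle swept by the target during transfer: ω₂·t = 1.3093 rad = 75.02°.
Arrival is 180° from departure on the ellipse, so φ = 180° − 75.02° = 105.0°.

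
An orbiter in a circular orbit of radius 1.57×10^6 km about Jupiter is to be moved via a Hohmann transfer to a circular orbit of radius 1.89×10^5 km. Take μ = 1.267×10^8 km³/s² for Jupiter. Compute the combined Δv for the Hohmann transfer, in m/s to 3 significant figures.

The Hohmann ellipse has a_t = (r₁ + r₂)/2 = 8.795×10^5 km.
Circular speed at r₁: v₁ = √(μ/r₁) = √(1.267×10^8/1.570×10^6) = 8.983 km/s.
Transfer-orbit speed at r₁ (vis-viva equation): v_a = √[μ(2/r₁ − 1/a_t)] = 4.164 km/s.
First burn Δv₁ = |v_a − v₁| = 4.819 km/s.
Circular speed at r₂: v₂ = √(μ/r₂) = 25.8915 km/s.
Transfer-orbit speed at r₂: v_p = √[μ(2/r₂ − 1/a_t)] = 34.5931 km/s.
Second burn Δv₂ = |v₂ − v_p| = 8.702 km/s.
Total Δv = Δv₁ + Δv₂ = 13.52 km/s.

Δv = 13500 m/s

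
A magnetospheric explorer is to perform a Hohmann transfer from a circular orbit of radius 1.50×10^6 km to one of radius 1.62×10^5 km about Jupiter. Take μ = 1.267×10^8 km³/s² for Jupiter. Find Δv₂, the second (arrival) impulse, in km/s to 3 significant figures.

Δv₂ = 9.61 km/s

Transfer-ellipse semi-major axis a_t = (r₁ + r₂)/2 = (1.500×10^6 + 1.620×10^5)/2 = 8.310×10^5 km.
Circular speed at r = 1.620×10^5 km: v_c = √(μ/r) = 27.966 km/s.
Vis-viva on the transfer ellipse at r = 1.620×10^5 km gives v_t = √[μ(2/r − 1/a_t)] = 37.573 km/s.
Δv₂ = |v_t − v_c| = |37.573 − 27.966| = 9.607 km/s.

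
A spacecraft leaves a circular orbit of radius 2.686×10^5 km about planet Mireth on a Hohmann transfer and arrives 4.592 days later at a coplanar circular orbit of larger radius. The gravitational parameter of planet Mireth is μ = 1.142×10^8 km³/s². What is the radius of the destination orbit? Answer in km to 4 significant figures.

r₂ = 2.174×10^6 km

Transfer time t = 4.592 days = 3.967488×10^5 s, and t = π√(a_t³/μ).
So a_t = (μ t²/π²)^(1/3) = (1.142×10^8 × (3.967488×10^5)² / π²)^(1/3) = 1.2212×10^6 km.
Since a_t = (r₁ + r₂)/2, r₂ = 2a_t − r₁ = 2×1.2212×10^6 − 2.686×10^5 = 2.1738×10^6 km.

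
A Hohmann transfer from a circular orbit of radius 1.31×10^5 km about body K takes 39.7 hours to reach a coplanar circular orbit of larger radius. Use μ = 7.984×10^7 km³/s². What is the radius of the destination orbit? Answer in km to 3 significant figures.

r₂ = 9.66×10^5 km

Transfer time t = 39.7 hours = 1.4292×10^5 s, and t = π√(a_t³/μ).
So a_t = (μ t²/π²)^(1/3) = (7.984×10^7 × (1.4292×10^5)² / π²)^(1/3) = 5.4874×10^5 km.
Since a_t = (r₁ + r₂)/2, r₂ = 2a_t − r₁ = 2×5.4874×10^5 − 1.310×10^5 = 9.6648×10^5 km.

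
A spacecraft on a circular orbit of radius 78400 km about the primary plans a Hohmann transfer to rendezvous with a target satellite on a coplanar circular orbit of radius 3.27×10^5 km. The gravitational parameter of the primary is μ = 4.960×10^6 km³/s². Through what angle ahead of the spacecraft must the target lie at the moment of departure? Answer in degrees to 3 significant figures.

Transfer-ellipse semi-major axis a_t = (r₁ + r₂)/2 = (78400 + 3.270×10^5)/2 = 2.027×10^5 km.
The half-period of the transfer ellipse is t = π√(a_t³/μ) = 1.28733×10^5 s.
The target's mean motion on its circular orbit is ω₂ = √(μ/r₂³) = 1.19102×10^-5 rad/s.
Angle swept by the target during transfer: ω₂·t = 1.53324 rad = 87.848°.
The spacecraft traverses 180° on the transfer ellipse, so the target must lead by 180° − 87.848° = 92.2°.

φ = 92.2°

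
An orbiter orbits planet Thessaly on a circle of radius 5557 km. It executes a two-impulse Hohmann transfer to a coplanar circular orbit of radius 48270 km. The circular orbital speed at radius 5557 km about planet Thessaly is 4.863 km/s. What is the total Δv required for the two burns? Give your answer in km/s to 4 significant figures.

Δv = 2.550 km/s

From the circular-orbit relation v² = μ/r at r = 5557 km: μ = v²r = (4.863)² × 5557 = 1.31416×10^5 km³/s².
Semi-major axis of the transfer orbit: a_t = (5557 + 48270)/2 = 26913.5 km.
Circular speed at r₁: v₁ = √(μ/r₁) = √(1.31416×10^5/5557) = 4.863 km/s.
On the transfer ellipse at r₁, vis-viva equation gives v_p = √[μ(2/r₁ − 1/a_t)] = 6.513 km/s.
First burn Δv₁ = |v_p − v₁| = 1.650 km/s.
Circular speed at r₂: v₂ = √(μ/r₂) = 1.650 km/s.
Transfer-orbit speed at r₂: v_a = √[μ(2/r₂ − 1/a_t)] = 0.7498 km/s.
Second burn Δv₂ = |v₂ − v_a| = 0.9002 km/s.
Δv = Δv₁ + Δv₂ = 1.650 + 0.9002 = 2.550 km/s.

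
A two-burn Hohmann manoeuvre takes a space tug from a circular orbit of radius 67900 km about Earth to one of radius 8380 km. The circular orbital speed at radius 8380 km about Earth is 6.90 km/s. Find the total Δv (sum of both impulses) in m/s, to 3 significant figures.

From the circular-orbit relation v² = μ/r at r = 8380 km: μ = v²r = (6.90)² × 8380 = 3.98972×10^5 km³/s².
The Hohmann ellipse has a_t = (r₁ + r₂)/2 = 38140 km.
At r₁ the circular-orbit speed is v₁ = √(μ/r₁) = 2.424 km/s.
On the transfer ellipse at r₁, vis-viva equation gives v_a = √[μ(2/r₁ − 1/a_t)] = 1.136 km/s.
First burn Δv₁ = |v_a − v₁| = 1.288 km/s.
Circular speed at r₂: v₂ = √(μ/r₂) = 6.900 km/s.
Transfer-orbit speed at r₂: v_p = √[μ(2/r₂ − 1/a_t)] = 9.206 km/s.
Second burn Δv₂ = |v₂ − v_p| = 2.306 km/s.
Δv = Δv₁ + Δv₂ = 1.288 + 2.306 = 3.594 km/s.

Δv = 3590 m/s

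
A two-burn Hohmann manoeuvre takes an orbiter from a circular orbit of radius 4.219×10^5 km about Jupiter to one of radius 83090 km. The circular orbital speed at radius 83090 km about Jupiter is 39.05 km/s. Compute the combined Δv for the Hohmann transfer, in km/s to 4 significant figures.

From the circular-orbit relation v² = μ/r at r = 83090 km: μ = v²r = (39.05)² × 83090 = 1.26704×10^8 km³/s².
Semi-major axis of the transfer orbit: a_t = (4.219×10^5 + 83090)/2 = 2.52495×10^5 km.
At r₁ the circular-orbit speed is v₁ = √(μ/r₁) = 17.32968 km/s.
Transfer-orbit speed at r₁ (vis-viva equation): v_a = √[μ(2/r₁ − 1/a_t)] = 9.941196 km/s.
First burn Δv₁ = |v_a − v₁| = 7.388 km/s.
At r₂, v₂ = √(μ/r₂) = 39.05 km/s.
Transfer-orbit speed at r₂: v_p = √[μ(2/r₂ − 1/a_t)] = 50.48 km/s.
Second burn Δv₂ = |v₂ − v_p| = 11.43 km/s.
Total Δv = Δv₁ + Δv₂ = 18.82 km/s.

Δv = 18.82 km/s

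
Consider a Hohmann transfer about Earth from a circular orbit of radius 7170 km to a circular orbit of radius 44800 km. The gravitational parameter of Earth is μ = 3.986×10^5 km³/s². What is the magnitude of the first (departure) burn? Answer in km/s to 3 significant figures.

Δv₁ = 2.33 km/s

Semi-major axis of the transfer orbit: a_t = (7170 + 44800)/2 = 25985 km.
On the circular orbit at r = 7170 km, v_c = √(μ/r) = 7.456 km/s.
Transfer-orbit speed at the same r (vis-viva, a = a_t): v_t = √[μ(2/r − 1/a_t)] = 9.790 km/s.
Δv₁ = |v_t − v_c| = |9.790 − 7.456| = 2.334 km/s.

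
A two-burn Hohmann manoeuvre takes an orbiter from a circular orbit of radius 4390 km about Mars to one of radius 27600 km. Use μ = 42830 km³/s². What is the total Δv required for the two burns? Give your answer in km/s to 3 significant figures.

Δv = 1.57 km/s

Transfer-ellipse semi-major axis a_t = (r₁ + r₂)/2 = (4390 + 27600)/2 = 15995 km.
At r₁ the circular-orbit speed is v₁ = √(μ/r₁) = 3.1235 km/s.
On the transfer ellipse at r₁, vis-viva equation gives v_p = √[μ(2/r₁ − 1/a_t)] = 4.1030 km/s.
First burn Δv₁ = |v_p − v₁| = 0.9795 km/s.
Circular speed at r₂: v₂ = √(μ/r₂) = 1.2457 km/s.
Transfer-orbit speed at r₂: v_a = √[μ(2/r₂ − 1/a_t)] = 0.65262 km/s.
Second burn Δv₂ = |v₂ − v_a| = 0.5931 km/s.
Δv = Δv₁ + Δv₂ = 0.9795 + 0.5931 = 1.573 km/s.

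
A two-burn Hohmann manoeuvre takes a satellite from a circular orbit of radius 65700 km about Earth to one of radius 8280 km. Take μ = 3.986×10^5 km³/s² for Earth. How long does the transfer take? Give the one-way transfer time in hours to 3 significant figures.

The Hohmann ellipse has a_t = (r₁ + r₂)/2 = 36990 km.
Transfer time t = π√(a_t³/μ) = π√((36990)³ / 3.986×10^5) = 35400 s.
Converting: 35400 s ÷ 3600 s/hour = 9.83 hours.

t = 9.83 hours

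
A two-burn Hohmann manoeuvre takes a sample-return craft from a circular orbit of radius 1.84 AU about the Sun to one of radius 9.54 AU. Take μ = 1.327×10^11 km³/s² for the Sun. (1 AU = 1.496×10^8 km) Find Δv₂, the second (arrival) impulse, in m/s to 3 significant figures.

Δv₂ = 4160 m/s

In km: r₁ = 1.84 × 1.496×10^8 = 2.75264×10^8 km; r₂ = 9.54 × 1.496×10^8 = 1.427184×10^9 km.
The Hohmann ellipse has a_t = (r₁ + r₂)/2 = 8.51224×10^8 km.
Circular speed at r = 1.427184×10^9 km: v_c = √(μ/r) = 9.6426 km/s.
Vis-viva on the transfer ellipse at r = 1.427184×10^9 km gives v_t = √[μ(2/r − 1/a_t)] = 5.4834 km/s.
Δv₂ = |v_t − v_c| = |5.4834 − 9.6426| = 4.159 km/s.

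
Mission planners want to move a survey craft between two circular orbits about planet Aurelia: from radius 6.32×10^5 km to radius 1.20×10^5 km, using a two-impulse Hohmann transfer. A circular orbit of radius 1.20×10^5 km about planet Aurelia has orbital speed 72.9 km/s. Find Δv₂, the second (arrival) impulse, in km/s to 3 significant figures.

Δv₂ = 21.6 km/s

From the circular-orbit relation v² = μ/r at r = 1.20×10^5 km: μ = v²r = (72.9)² × 1.20×10^5 = 6.37729×10^8 km³/s².
Transfer-ellipse semi-major axis a_t = (r₁ + r₂)/2 = (6.320×10^5 + 1.200×10^5)/2 = 3.760×10^5 km.
Circular speed at r = 1.200×10^5 km: v_c = √(μ/r) = 72.90 km/s.
Vis-viva on the transfer ellipse at r = 1.200×10^5 km gives v_t = √[μ(2/r − 1/a_t)] = 94.51 km/s.
Δv₂ = |v_t − v_c| = |94.51 − 72.90| = 21.61 km/s.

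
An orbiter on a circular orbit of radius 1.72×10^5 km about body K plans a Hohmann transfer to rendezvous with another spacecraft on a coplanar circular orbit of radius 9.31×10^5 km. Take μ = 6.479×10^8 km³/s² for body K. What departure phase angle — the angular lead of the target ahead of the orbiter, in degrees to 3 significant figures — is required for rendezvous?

φ = 97.9°

Transfer-ellipse semi-major axis a_t = (r₁ + r₂)/2 = (1.720×10^5 + 9.310×10^5)/2 = 5.515×10^5 km.
Transfer time t = π√(a_t³/μ) = 50549.2 s.
The target's mean motion on its circular orbit is ω₂ = √(μ/r₂³) = 2.83354×10^-5 rad/s.
Angle swept by the target during transfer: ω₂·t = 1.43233 rad = 82.07°.
Arrival is 180° from departure on the ellipse, so φ = 180° − 82.07° = 97.9°.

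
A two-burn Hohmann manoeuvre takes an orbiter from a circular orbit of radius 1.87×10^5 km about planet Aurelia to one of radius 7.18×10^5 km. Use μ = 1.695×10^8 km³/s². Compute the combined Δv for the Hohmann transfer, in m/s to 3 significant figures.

Δv = 13300 m/s

Semi-major axis of the transfer orbit: a_t = (1.870×10^5 + 7.180×10^5)/2 = 4.525×10^5 km.
At r₁ the circular-orbit speed is v₁ = √(μ/r₁) = 30.107 km/s.
On the transfer ellipse at r₁, vis-viva gives v_p = √[μ(2/r₁ − 1/a_t)] = 37.924 km/s.
First burn Δv₁ = |v_p − v₁| = 7.817 km/s.
Circular speed at r₂: v₂ = √(μ/r₂) = 15.3646 km/s.
Transfer-orbit speed at r₂: v_a = √[μ(2/r₂ − 1/a_t)] = 9.87721 km/s.
Second burn Δv₂ = |v₂ − v_a| = 5.487 km/s.
Total Δv = Δv₁ + Δv₂ = 13.30 km/s.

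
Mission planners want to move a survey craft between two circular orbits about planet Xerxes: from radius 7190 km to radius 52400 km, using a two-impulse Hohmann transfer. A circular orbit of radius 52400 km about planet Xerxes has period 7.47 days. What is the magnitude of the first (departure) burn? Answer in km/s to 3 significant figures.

Δv₁ = 0.449 km/s

From Kepler's third law T² = 4π²r³/μ at r = 52400 km, T = 7.47 days = 7.47 × 86400 s = 6.45408×10^5 s: μ = 4π²r³/T² = 13635.9 km³/s².
Semi-major axis of the transfer orbit: a_t = (7190 + 52400)/2 = 29795 km.
Circular speed at r = 7190 km: v_c = √(μ/r) = 1.3771 km/s.
Transfer-orbit speed at the same r (vis-viva, a = a_t): v_t = √[μ(2/r − 1/a_t)] = 1.8263 km/s.
Δv₁ = |v_t − v_c| = |1.8263 − 1.3771| = 0.4492 km/s.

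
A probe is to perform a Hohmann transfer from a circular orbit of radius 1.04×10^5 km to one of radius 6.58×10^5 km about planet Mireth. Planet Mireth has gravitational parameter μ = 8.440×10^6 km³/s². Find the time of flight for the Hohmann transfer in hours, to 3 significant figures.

Transfer-ellipse semi-major axis a_t = (r₁ + r₂)/2 = (1.040×10^5 + 6.580×10^5)/2 = 3.810×10^5 km.
Half the transfer-orbit period gives t = π√(a_t³/μ) = 2.543×10^5 s.
Converting: 2.543×10^5 s ÷ 3600 s/hour = 70.6 hours.

t = 70.6 hours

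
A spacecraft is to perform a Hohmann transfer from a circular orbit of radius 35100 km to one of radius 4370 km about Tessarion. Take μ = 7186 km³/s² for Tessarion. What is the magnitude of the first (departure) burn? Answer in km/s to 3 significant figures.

Δv₁ = 0.240 km/s

The Hohmann ellipse has a_t = (r₁ + r₂)/2 = 19735 km.
On the circular orbit at r = 35100 km, v_c = √(μ/r) = 0.4525 km/s.
Transfer-orbit speed at the same r (vis-viva, a = a_t): v_t = √[μ(2/r − 1/a_t)] = 0.2129 km/s.
Δv₁ = |v_t − v_c| = |0.2129 − 0.4525| = 0.2396 km/s.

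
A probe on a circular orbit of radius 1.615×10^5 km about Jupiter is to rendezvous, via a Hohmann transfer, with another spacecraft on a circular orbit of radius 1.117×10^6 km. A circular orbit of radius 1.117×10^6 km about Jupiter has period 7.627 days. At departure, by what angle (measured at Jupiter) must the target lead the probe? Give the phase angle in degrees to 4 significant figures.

From Kepler's third law T² = 4π²r³/μ at r = 1.117×10^6 km, T = 7.627 days = 7.627 × 86400 s = 6.589728×10^5 s: μ = 4π²r³/T² = 1.26702×10^8 km³/s².
Transfer-ellipse semi-major axis a_t = (r₁ + r₂)/2 = (1.615×10^5 + 1.117×10^6)/2 = 6.3925×10^5 km.
The half-period of the transfer ellipse is t = π√(a_t³/μ) = 1.4265×10^5 s.
Target angular speed ω₂ = √(μ/r₂³) = 9.5348×10^-6 rad/s.
Angle swept by the target during transfer: ω₂·t = 1.3601 rad = 77.93°.
Arrival is 180° from departure on the ellipse, so φ = 180° − 77.93° = 102.1°.

φ = 102.1°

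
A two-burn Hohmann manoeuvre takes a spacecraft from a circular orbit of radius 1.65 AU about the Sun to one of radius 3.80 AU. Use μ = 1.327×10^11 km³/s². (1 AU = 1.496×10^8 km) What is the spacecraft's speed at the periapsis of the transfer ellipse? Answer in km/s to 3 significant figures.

In km: r₁ = 1.65 × 1.496×10^8 = 2.4684×10^8 km; r₂ = 3.80 × 1.496×10^8 = 5.6848×10^8 km.
The Hohmann ellipse has a_t = (r₁ + r₂)/2 = 4.0766×10^8 km.
The periapsis of the transfer ellipse is at r = 2.4684×10^8 km.
Vis-viva: v = √[μ(2/r − 1/a_t)] = √[1.327×10^11 × (2/2.4684×10^8 − 1/4.0766×10^8)] = 27.38 km/s.

v = 27.4 km/s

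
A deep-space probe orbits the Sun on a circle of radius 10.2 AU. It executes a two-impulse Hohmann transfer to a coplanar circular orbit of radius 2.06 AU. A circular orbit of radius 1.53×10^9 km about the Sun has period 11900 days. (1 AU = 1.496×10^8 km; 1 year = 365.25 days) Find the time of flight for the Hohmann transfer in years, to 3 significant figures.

From Kepler's third law T² = 4π²r³/μ at r = 1.53×10^9 km, T = 11900 days = 11900 × 86400 s = 1.02816×10^9 s: μ = 4π²r³/T² = 1.33756×10^11 km³/s².
In km: r₁ = 10.2 × 1.496×10^8 = 1.52592×10^9 km; r₂ = 2.06 × 1.496×10^8 = 3.08176×10^8 km.
Semi-major axis of the transfer orbit: a_t = (1.52592×10^9 + 3.08176×10^8)/2 = 9.17048×10^8 km.
By Kepler's third law the transfer-orbit period is T = 2π√(a_t³/μ), so t = T/2 = 2.386×10^8 s.
Converting: 2.386×10^8 s ÷ 3.15576×10^7 s/year (365.25 × 86400) = 7.56 years.

t = 7.56 years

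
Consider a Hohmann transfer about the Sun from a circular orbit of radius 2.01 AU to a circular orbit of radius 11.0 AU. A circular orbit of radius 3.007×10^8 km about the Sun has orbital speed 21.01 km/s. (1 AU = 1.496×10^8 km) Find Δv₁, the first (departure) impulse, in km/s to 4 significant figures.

Δv₁ = 6.311 km/s

From the circular-orbit relation v² = μ/r at r = 3.007×10^8 km: μ = v²r = (21.01)² × 3.007×10^8 = 1.32735×10^11 km³/s².
In km: r₁ = 2.01 × 1.496×10^8 = 3.00696×10^8 km; r₂ = 11.0 × 1.496×10^8 = 1.6456×10^9 km.
Semi-major axis of the transfer orbit: a_t = (3.00696×10^8 + 1.6456×10^9)/2 = 9.73148×10^8 km.
On the circular orbit at r = 3.00696×10^8 km, v_c = √(μ/r) = 21.010 km/s.
Transfer-orbit speed at the same r (vis-viva, a = a_t): v_t = √[μ(2/r − 1/a_t)] = 27.321 km/s.
Δv₁ = |v_t − v_c| = |27.321 − 21.010| = 6.311 km/s.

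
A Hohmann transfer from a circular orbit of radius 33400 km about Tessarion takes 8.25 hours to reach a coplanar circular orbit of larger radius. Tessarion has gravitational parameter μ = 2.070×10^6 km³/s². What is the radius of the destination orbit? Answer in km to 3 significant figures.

Transfer time t = 8.25 hours = 29700 s, and t = π√(a_t³/μ).
So a_t = (μ t²/π²)^(1/3) = (2.070×10^6 × (29700)² / π²)^(1/3) = 56981 km.
Since a_t = (r₁ + r₂)/2, r₂ = 2a_t − r₁ = 2×56981 − 33400 = 80562 km.

r₂ = 80600 km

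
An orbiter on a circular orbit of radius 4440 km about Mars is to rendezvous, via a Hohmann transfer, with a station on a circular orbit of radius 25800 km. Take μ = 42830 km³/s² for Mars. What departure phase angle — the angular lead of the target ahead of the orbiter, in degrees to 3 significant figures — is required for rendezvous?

Semi-major axis of the transfer orbit: a_t = (4440 + 25800)/2 = 15120 km.
The half-period of the transfer ellipse is t = π√(a_t³/μ) = 28223.023 s.
Target angular speed ω₂ = √(μ/r₂³) = 4.9939533×10^-5 rad/s.
Angle swept by the target during transfer: ω₂·t = 1.409445 rad = 80.76°.
Arrival is 180° from departure on the ellipse, so φ = 180° − 80.76° = 99.2°.

φ = 99.2°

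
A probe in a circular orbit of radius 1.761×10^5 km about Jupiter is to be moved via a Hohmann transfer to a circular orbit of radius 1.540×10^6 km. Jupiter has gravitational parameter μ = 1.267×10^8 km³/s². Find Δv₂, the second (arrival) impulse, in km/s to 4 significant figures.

Δv₂ = 4.961 km/s

Semi-major axis of the transfer orbit: a_t = (1.761×10^5 + 1.540×10^6)/2 = 8.5805×10^5 km.
Circular speed at r = 1.540×10^6 km: v_c = √(μ/r) = 9.070 km/s.
Vis-viva on the transfer ellipse at r = 1.540×10^6 km gives v_t = √[μ(2/r − 1/a_t)] = 4.109 km/s.
Δv₂ = |v_t − v_c| = |4.109 − 9.070| = 4.961 km/s.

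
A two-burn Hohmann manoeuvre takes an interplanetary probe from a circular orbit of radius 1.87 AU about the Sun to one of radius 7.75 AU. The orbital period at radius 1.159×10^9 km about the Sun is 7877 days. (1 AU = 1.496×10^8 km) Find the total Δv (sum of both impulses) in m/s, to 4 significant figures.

Δv = 9894 m/s

From Kepler's third law T² = 4π²r³/μ at r = 1.159×10^9 km, T = 7877 days = 7877 × 86400 s = 6.805728×10^8 s: μ = 4π²r³/T² = 1.32697×10^11 km³/s².
In km: r₁ = 1.87 × 1.496×10^8 = 2.79752×10^8 km; r₂ = 7.75 × 1.496×10^8 = 1.1594×10^9 km.
The Hohmann ellipse has a_t = (r₁ + r₂)/2 = 7.19576×10^8 km.
At r₁ the circular-orbit speed is v₁ = √(μ/r₁) = 21.779 km/s.
On the transfer ellipse at r₁, v² = μ(2/r − 1/a) gives v_p = √[μ(2/r₁ − 1/a_t)] = 27.645 km/s.
First burn Δv₁ = |v_p − v₁| = 5.866 km/s.
At r₂, v₂ = √(μ/r₂) = 10.6983 km/s.
Transfer-orbit speed at r₂: v_a = √[μ(2/r₂ − 1/a_t)] = 6.67056 km/s.
Second burn Δv₂ = |v₂ − v_a| = 4.028 km/s.
Total Δv = Δv₁ + Δv₂ = 9.894 km/s.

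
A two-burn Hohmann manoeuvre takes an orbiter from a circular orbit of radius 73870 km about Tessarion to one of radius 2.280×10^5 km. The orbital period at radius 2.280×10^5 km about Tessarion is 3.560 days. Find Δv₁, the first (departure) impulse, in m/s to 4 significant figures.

From Kepler's third law T² = 4π²r³/μ at r = 2.280×10^5 km, T = 3.560 days = 3.560 × 86400 s = 3.07584×10^5 s: μ = 4π²r³/T² = 4.94580×10^6 km³/s².
Transfer-ellipse semi-major axis a_t = (r₁ + r₂)/2 = (73870 + 2.280×10^5)/2 = 1.50935×10^5 km.
Circular speed at r = 73870 km: v_c = √(μ/r) = 8.18247 km/s.
Transfer-orbit speed at the same r (vis-viva, a = a_t): v_t = √[μ(2/r − 1/a_t)] = 10.0567 km/s.
Δv₁ = |v_t − v_c| = |10.0567 − 8.18247| = 1.874 km/s.

Δv₁ = 1874 m/s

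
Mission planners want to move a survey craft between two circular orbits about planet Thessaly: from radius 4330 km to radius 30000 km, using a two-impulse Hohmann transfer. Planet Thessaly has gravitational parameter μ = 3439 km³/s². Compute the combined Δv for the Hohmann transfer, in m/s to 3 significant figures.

Δv = 456 m/s

The Hohmann ellipse has a_t = (r₁ + r₂)/2 = 17165 km.
At r₁ the circular-orbit speed is v₁ = √(μ/r₁) = 0.89119 km/s.
On the transfer ellipse at r₁, v² = μ(2/r − 1/a) gives v_p = √[μ(2/r₁ − 1/a_t)] = 1.1782 km/s.
First burn Δv₁ = |v_p − v₁| = 0.2870 km/s.
At r₂, v₂ = √(μ/r₂) = 0.3386 km/s.
Transfer-orbit speed at r₂: v_a = √[μ(2/r₂ − 1/a_t)] = 0.1701 km/s.
Second burn Δv₂ = |v₂ − v_a| = 0.1685 km/s.
Δv = Δv₁ + Δv₂ = 0.2870 + 0.1685 = 0.4555 km/s.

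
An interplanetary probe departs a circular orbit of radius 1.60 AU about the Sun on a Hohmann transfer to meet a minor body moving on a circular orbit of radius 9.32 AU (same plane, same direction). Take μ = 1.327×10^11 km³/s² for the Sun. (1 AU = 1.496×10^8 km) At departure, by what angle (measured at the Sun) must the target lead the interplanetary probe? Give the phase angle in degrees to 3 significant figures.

φ = 99.3°

In km: r₁ = 1.60 × 1.496×10^8 = 2.3936×10^8 km; r₂ = 9.32 × 1.496×10^8 = 1.394272×10^9 km.
Semi-major axis of the transfer orbit: a_t = (2.3936×10^8 + 1.394272×10^9)/2 = 8.16816×10^8 km.
Transfer time t = π√(a_t³/μ) = 2.0133×10^8 s.
The target's mean motion on its circular orbit is ω₂ = √(μ/r₂³) = 6.9970×10^-9 rad/s.
Angle swept by the target during transfer: ω₂·t = 1.4087 rad = 80.71°.
Arrival is 180° from departure on the ellipse, so φ = 180° − 80.71° = 99.3°.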